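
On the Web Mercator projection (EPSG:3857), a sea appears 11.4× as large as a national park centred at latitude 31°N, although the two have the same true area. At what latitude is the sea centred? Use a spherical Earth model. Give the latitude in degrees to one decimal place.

75.3°

Mercator areal scale is sec²φ, so apparent-area ratio = sec²φ₁ / sec²φ₂ = cos²φ₂ / cos²φ₁.
cos²φ₂ / cos²φ₁ = 11.4  ⇒  cos φ₁ = cos 31° / √11.4 = 0.8572/3.376 = 0.2539.
φ₁ = arccos(0.2539) ≈ 75.3°.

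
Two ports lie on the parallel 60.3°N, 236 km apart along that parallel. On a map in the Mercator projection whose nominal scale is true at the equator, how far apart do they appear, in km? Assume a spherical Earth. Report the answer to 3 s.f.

476 km

The Mercator projection is conformal; its linear scale factor is the same in every direction and equals sec φ = 1/cos φ.
Along the parallel, k = sec 60.3° = 1/0.4955 = 2.018.
Map distance = 236 × 2.018 ≈ 476 km.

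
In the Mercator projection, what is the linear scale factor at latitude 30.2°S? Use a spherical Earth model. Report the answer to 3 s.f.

1.16

For Mercator, h = k = sec φ (a conformal cylindrical projection has a single point scale, 1/cos φ).
k = 1/cos 30.2° = 1/0.8643 = 1.157.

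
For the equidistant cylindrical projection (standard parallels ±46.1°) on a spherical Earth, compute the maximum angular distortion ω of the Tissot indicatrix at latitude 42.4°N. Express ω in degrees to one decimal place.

The equidistant cylindrical projection with φ₀ = 46.1° has h = 1 (meridians true) and k = cos φ₀ / cos φ along parallels.
At 42.4°: h = 1.000, k = 0.9390; principal scales a = 1.000, b = 0.9390.
sin(ω/2) = (a − b)/(a + b) = 0.06101/1.939 = 0.03147, so ω = 2 arcsin(0.03147) ≈ 3.6°.

3.6°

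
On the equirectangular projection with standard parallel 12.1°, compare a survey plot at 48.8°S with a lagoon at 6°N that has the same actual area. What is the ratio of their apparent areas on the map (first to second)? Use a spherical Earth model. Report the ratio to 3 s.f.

1.51

The equidistant cylindrical projection with φ₀ = 12.1° has h = 1 (meridians true) and k = cos φ₀ / cos φ along parallels.
Areal scale at 48.8°: h·k = 1.000 × 1.484 = 1.484.
Areal scale at 6°: h·k = 1.000 × 0.9832 = 0.9832.
Ratio = 1.484/0.9832 ≈ 1.51.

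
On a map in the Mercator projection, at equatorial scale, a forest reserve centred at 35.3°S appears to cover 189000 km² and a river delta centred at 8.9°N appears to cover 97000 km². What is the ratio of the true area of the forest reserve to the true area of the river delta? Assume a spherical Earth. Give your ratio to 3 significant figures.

1.33

Mercator's areal exaggeration is sec²φ; hence true area = (apparent area) · cos²φ.
True area of forest reserve: 189000 × cos²(35.3°) = 189000 × 0.6661 = 125900 km².
True area of river delta: 97000 × cos²(8.9°) = 97000 × 0.9761 = 94680 km².
Ratio = 125900 / 94680 ≈ 1.33.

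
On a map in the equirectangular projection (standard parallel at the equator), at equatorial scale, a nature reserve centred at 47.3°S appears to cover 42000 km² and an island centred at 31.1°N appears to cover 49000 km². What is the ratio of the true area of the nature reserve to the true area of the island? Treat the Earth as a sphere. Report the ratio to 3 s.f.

On the plate carrée, areal scale = h·k = 1 × sec φ, so true area = apparent × cos φ.
True area of nature reserve: 42000 × cos(47.3°) = 42000 × 0.6782 = 28480 km².
True area of island: 49000 × cos(31.1°) = 49000 × 0.8563 = 41960 km².
Ratio = 28480 / 41960 ≈ 0.679.

0.679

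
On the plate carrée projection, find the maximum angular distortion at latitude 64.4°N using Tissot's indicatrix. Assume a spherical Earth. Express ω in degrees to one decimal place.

46.7°

For the equirectangular projection with φ₀ = 0 (plate carrée), h = 1 along meridians and k = sec φ along parallels.
At 64.4°: h = 1.000, k = 2.314; principal scales a = 2.314, b = 1.000.
sin(ω/2) = (a − b)/(a + b) = 1.314/3.314 = 0.3966, so ω = 2 arcsin(0.3966) ≈ 46.7°.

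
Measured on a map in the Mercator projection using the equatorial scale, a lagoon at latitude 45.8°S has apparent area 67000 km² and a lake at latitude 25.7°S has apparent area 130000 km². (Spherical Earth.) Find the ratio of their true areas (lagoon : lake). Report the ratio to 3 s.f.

Since Mercator area scale is 1/cos²φ, the true area equals the apparent area multiplied by cos²φ.
True area of lagoon: 67000 × cos²(45.8°) = 67000 × 0.4860 = 32560 km².
True area of lake: 130000 × cos²(25.7°) = 130000 × 0.8119 = 105600 km².
Ratio = 32560 / 105600 ≈ 0.309.

0.309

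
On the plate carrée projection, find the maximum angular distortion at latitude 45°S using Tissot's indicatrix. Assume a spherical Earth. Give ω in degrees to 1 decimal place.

19.8°

For the equirectangular projection with φ₀ = 0 (plate carrée), h = 1 along meridians and k = sec φ along parallels.
At 45°: h = 1.000, k = 1.414; principal scales a = 1.414, b = 1.000.
sin(ω/2) = (a − b)/(a + b) = 0.4142/2.414 = 0.1716, so ω = 2 arcsin(0.1716) ≈ 19.8°.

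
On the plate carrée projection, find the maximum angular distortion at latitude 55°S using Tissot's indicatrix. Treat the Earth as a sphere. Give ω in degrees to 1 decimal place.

31.4°

For the equirectangular projection with φ₀ = 0 (plate carrée), h = 1 along meridians and k = sec φ along parallels.
At 55°: h = 1.000, k = 1.743; principal scales a = 1.743, b = 1.000.
sin(ω/2) = (a − b)/(a + b) = 0.7434/2.743 = 0.2710, so ω = 2 arcsin(0.2710) ≈ 31.4°.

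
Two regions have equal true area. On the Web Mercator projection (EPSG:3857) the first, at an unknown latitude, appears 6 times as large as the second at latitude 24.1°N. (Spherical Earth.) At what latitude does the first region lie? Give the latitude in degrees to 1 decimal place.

68.1°

For equal true areas on Mercator, apparent areas scale as sec²φ, so the ratio is cos²φ₂ / cos²φ₁.
cos²φ₂ / cos²φ₁ = 6  ⇒  cos φ₁ = cos 24.1° / √6 = 0.9128/2.449 = 0.3727.
φ₁ = arccos(0.3727) ≈ 68.1°.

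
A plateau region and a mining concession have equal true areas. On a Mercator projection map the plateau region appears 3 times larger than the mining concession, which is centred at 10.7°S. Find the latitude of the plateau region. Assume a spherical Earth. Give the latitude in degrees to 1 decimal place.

Mercator areal scale is sec²φ, so apparent-area ratio = sec²φ₁ / sec²φ₂ = cos²φ₂ / cos²φ₁.
cos²φ₂ / cos²φ₁ = 3  ⇒  cos φ₁ = cos 10.7° / √3 = 0.9826/1.732 = 0.5673.
φ₁ = arccos(0.5673) ≈ 55.4°.

55.4°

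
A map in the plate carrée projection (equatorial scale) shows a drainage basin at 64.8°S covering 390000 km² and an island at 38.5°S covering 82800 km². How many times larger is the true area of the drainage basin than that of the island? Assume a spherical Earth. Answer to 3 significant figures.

2.56

Plate carrée has h = 1 and k = sec φ, giving areal scale sec φ; true area = (apparent area) · cos φ.
True area of drainage basin: 390000 × cos(64.8°) = 390000 × 0.4258 = 166100 km².
True area of island: 82800 × cos(38.5°) = 82800 × 0.7826 = 64800 km².
Ratio = 166100 / 64800 ≈ 2.56.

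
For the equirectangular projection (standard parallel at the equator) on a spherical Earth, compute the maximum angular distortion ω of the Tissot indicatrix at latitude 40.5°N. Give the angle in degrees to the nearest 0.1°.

Plate carrée maps x = Rλ, y = Rφ. The meridian scale is h = 1 and the parallel scale is k = 1/cos φ = sec φ.
At 40.5°: h = 1.000, k = 1.315; principal scales a = 1.315, b = 1.000.
sin(ω/2) = (a − b)/(a + b) = 0.3151/2.315 = 0.1361, so ω = 2 arcsin(0.1361) ≈ 15.6°.

15.6°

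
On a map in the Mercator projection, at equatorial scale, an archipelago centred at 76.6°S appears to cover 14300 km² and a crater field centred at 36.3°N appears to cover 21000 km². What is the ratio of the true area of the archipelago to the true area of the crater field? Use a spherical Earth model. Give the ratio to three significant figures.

Since Mercator area scale is 1/cos²φ, the true area equals the apparent area multiplied by cos²φ.
True area of archipelago: 14300 × cos²(76.6°) = 14300 × 0.05371 = 768.0 km².
True area of crater field: 21000 × cos²(36.3°) = 21000 × 0.6495 = 13640 km².
Ratio = 768.0 / 13640 ≈ 0.0563.

0.0563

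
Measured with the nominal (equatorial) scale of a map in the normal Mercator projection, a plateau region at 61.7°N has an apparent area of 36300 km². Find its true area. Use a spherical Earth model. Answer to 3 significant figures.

8160 km²

Mercator is conformal, so the point scale is isotropic: h = k = sec φ = 1/cos φ.
Areal scale = k² = sec²φ = 1/cos²(61.7°) = 1/0.4741² = 4.449.
True area = apparent / (areal scale) = 36300 / 4.449 ≈ 8160 km².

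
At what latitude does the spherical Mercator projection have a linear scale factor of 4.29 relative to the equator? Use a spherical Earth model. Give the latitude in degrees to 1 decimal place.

76.5°

Mercator scale is k = sec φ = 1/cos φ.
1/cos φ = 4.29  ⇒  cos φ = 0.2331  ⇒  φ = arccos(0.2331) ≈ 76.5°.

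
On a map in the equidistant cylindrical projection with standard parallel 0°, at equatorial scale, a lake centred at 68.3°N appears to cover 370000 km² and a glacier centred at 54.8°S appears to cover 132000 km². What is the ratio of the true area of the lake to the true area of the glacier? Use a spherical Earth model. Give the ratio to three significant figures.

1.80

Plate carrée has h = 1 and k = sec φ, giving areal scale sec φ; true area = (apparent area) · cos φ.
True area of lake: 370000 × cos(68.3°) = 370000 × 0.3697 = 136800 km².
True area of glacier: 132000 × cos(54.8°) = 132000 × 0.5764 = 76090 km².
Ratio = 136800 / 76090 ≈ 1.80.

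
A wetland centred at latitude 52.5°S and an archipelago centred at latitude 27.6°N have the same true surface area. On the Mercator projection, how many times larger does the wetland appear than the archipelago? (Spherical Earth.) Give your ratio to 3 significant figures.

2.12

Mercator is conformal with k = sec φ, so areal scale = k² = sec²φ.
At 52.5°: sec²(52.5°) = 1/0.6088² = 2.698.
At 27.6°: sec²(27.6°) = 1/0.8862² = 1.273.
Ratio = 2.698/1.273 = cos²(27.6°)/cos²(52.5°) ≈ 2.12.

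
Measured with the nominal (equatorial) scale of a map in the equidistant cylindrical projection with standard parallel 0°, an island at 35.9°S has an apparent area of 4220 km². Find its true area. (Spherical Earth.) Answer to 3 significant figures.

For the equirectangular projection with φ₀ = 0 (plate carrée), h = 1 along meridians and k = sec φ along parallels.
Areal scale = h·k = 1 × sec φ; at 35.9°, h = 1.000, k = 1.235, so h·k = 1.235.
True area = apparent / (areal scale) = 4220 / 1.235 ≈ 3420 km².

3420 km²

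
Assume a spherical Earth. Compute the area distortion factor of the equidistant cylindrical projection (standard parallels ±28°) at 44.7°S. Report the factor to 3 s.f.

1.24

The equidistant cylindrical projection with φ₀ = 28° has h = 1 (meridians true) and k = cos φ₀ / cos φ along parallels.
Areal scale = h·k = 1 × cos φ₀ / cos φ; at 44.7°, h = 1.000, k = 1.242, so h·k = 1.242.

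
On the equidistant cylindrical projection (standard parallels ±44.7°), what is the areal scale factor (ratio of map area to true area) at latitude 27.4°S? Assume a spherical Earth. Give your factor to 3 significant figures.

In the equirectangular projection with standard parallel φ₀ = 44.7° (x = Rλ cos φ₀, y = Rφ), meridians are true-scale (h = 1) and the parallel scale is k = cos φ₀ / cos φ.
Areal scale = h·k = 1 × cos φ₀ / cos φ; at 27.4°, h = 1.000, k = 0.8006, so h·k = 0.8006.

0.801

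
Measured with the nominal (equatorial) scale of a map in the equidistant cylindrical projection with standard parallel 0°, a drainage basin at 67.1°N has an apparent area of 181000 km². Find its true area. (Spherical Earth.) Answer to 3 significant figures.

Plate carrée maps x = Rλ, y = Rφ. The meridian scale is h = 1 and the parallel scale is k = 1/cos φ = sec φ.
Areal scale = h·k = 1 × sec φ; at 67.1°, h = 1.000, k = 2.570, so h·k = 2.570.
True area = apparent / (areal scale) = 181000 / 2.570 ≈ 70400 km².

70400 km²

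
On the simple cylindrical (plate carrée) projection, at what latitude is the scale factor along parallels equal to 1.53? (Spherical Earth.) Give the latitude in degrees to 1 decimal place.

49.2°

Plate carrée: h = 1, k = sec φ along parallels.
sec φ = 1.53  ⇒  cos φ = 0.6536  ⇒  φ ≈ 49.2°.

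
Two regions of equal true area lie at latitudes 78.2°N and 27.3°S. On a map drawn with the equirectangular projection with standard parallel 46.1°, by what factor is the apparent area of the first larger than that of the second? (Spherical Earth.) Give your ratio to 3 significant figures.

The equidistant cylindrical projection with φ₀ = 46.1° has h = 1 (meridians true) and k = cos φ₀ / cos φ along parallels.
Areal scale at 78.2°: h·k = 1.000 × 3.391 = 3.391.
Areal scale at 27.3°: h·k = 1.000 × 0.7803 = 0.7803.
Ratio = 3.391/0.7803 ≈ 4.35.

4.35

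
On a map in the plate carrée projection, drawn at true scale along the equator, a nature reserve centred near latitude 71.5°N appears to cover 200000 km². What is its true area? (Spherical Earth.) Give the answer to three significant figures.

For the equirectangular projection with φ₀ = 0 (plate carrée), h = 1 along meridians and k = sec φ along parallels.
Areal scale = h·k = 1 × sec φ; at 71.5°, h = 1.000, k = 3.152, so h·k = 3.152.
True area = apparent / (areal scale) = 200000 / 3.152 ≈ 63500 km².

63500 km²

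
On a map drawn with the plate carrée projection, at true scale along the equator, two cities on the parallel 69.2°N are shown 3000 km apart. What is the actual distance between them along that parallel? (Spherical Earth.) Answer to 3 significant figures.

1070 km

In the plate carrée (x = Rλ, y = Rφ), meridians are true-scale (h = 1) and parallels are stretched by k = sec φ.
Along the parallel at 69.2°, map distances are exaggerated by k = sec 69.2° = 2.816.
True distance = 3000 / 2.816 = 3000 × cos 69.2° ≈ 1070 km.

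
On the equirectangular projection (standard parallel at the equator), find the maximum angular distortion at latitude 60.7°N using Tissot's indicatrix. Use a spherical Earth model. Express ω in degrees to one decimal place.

40.1°

Plate carrée maps x = Rλ, y = Rφ. The meridian scale is h = 1 and the parallel scale is k = 1/cos φ = sec φ.
At 60.7°: h = 1.000, k = 2.043; principal scales a = 2.043, b = 1.000.
sin(ω/2) = (a − b)/(a + b) = 1.043/3.043 = 0.3428, so ω = 2 arcsin(0.3428) ≈ 40.1°.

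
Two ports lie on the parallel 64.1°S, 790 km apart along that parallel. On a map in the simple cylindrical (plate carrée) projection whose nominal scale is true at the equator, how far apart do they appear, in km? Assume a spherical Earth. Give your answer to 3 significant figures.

1810 km

For the equirectangular projection with φ₀ = 0 (plate carrée), h = 1 along meridians and k = sec φ along parallels.
Along the parallel, k = sec 64.1° = 1/0.4368 = 2.289.
Map distance = 790 × 2.289 ≈ 1810 km.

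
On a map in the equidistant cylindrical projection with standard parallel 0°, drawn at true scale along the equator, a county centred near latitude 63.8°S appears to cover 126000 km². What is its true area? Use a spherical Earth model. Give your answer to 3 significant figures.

In the plate carrée (x = Rλ, y = Rφ), meridians are true-scale (h = 1) and parallels are stretched by k = sec φ.
Areal scale = h·k = 1 × sec φ; at 63.8°, h = 1.000, k = 2.265, so h·k = 2.265.
True area = apparent / (areal scale) = 126000 / 2.265 ≈ 55600 km².

55600 km²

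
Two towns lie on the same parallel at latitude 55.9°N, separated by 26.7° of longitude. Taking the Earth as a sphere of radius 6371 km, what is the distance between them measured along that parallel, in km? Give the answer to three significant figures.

Arc length along a parallel = R cos φ · Δλ (with Δλ in radians).
= 6371 × cos 55.9° × (26.7° × π/180) = 6371 × 0.5606 × 0.4660 ≈ 1660 km.

1660 km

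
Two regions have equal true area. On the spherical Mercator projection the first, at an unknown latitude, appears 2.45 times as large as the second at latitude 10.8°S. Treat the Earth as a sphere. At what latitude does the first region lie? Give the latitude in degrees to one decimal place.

For equal true areas on Mercator, apparent areas scale as sec²φ, so the ratio is cos²φ₂ / cos²φ₁.
cos²φ₂ / cos²φ₁ = 2.45  ⇒  cos φ₁ = cos 10.8° / √2.45 = 0.9823/1.565 = 0.6276.
φ₁ = arccos(0.6276) ≈ 51.1°.

51.1°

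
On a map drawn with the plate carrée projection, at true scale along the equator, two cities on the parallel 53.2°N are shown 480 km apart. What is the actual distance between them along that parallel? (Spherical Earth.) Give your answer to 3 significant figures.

288 km

Plate carrée maps x = Rλ, y = Rφ. The meridian scale is h = 1 and the parallel scale is k = 1/cos φ = sec φ.
Along the parallel at 53.2°, map distances are exaggerated by k = sec 53.2° = 1.669.
True distance = 480 / 1.669 = 480 × cos 53.2° ≈ 288 km.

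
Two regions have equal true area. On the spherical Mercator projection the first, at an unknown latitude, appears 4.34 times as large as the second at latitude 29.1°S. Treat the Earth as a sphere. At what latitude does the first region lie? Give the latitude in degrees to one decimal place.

Mercator areal scale is sec²φ, so apparent-area ratio = sec²φ₁ / sec²φ₂ = cos²φ₂ / cos²φ₁.
cos²φ₂ / cos²φ₁ = 4.34  ⇒  cos φ₁ = cos 29.1° / √4.34 = 0.8738/2.083 = 0.4194.
φ₁ = arccos(0.4194) ≈ 65.2°.

65.2°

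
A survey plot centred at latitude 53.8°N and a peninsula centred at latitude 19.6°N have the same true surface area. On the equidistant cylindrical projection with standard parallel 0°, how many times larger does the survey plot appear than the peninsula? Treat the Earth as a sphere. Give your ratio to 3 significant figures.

1.60

In the plate carrée (x = Rλ, y = Rφ), meridians are true-scale (h = 1) and parallels are stretched by k = sec φ.
Areal scale at 53.8°: h·k = 1.000 × 1.693 = 1.693.
Areal scale at 19.6°: h·k = 1.000 × 1.062 = 1.062.
Ratio = 1.693/1.062 ≈ 1.60.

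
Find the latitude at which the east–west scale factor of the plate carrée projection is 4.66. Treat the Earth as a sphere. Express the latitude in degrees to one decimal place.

Plate carrée: h = 1, k = sec φ along parallels.
sec φ = 4.66  ⇒  cos φ = 0.2146  ⇒  φ ≈ 77.6°.

77.6°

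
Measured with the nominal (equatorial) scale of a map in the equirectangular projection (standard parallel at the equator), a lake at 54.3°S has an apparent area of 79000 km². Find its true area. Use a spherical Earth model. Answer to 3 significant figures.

46100 km²

Plate carrée maps x = Rλ, y = Rφ. The meridian scale is h = 1 and the parallel scale is k = 1/cos φ = sec φ.
Areal scale = h·k = 1 × sec φ; at 54.3°, h = 1.000, k = 1.714, so h·k = 1.714.
True area = apparent / (areal scale) = 79000 / 1.714 ≈ 46100 km².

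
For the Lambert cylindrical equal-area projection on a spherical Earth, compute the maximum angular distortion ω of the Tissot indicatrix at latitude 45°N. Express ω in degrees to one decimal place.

38.9°

The Lambert cylindrical equal-area projection is the cylindrical equal-area projection with its standard parallel at the equator (φ₀ = 0). For cylindrical equal-area with standard parallel φ₀, h = cos φ / cos φ₀ and k = cos φ₀ / cos φ, so h·k = 1.
At 45°: h = 0.7071, k = 1.414; principal scales a = 1.414, b = 0.7071.
sin(ω/2) = (a − b)/(a + b) = 0.7071/2.121 = 0.3333, so ω = 2 arcsin(0.3333) ≈ 38.9°.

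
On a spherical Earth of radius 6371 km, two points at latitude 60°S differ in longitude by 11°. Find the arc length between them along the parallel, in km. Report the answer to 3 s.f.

Arc length along a parallel = R cos φ · Δλ (with Δλ in radians).
= 6371 × cos 60° × (11° × π/180) = 6371 × 0.5000 × 0.1920 ≈ 612 km.

612 km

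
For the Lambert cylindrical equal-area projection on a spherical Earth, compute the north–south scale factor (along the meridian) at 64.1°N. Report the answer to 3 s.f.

0.437

The Lambert cylindrical equal-area projection is the cylindrical equal-area projection with its standard parallel at the equator (φ₀ = 0). For cylindrical equal-area with standard parallel φ₀, h = cos φ / cos φ₀ and k = cos φ₀ / cos φ, so h·k = 1.
h = cos 64.1° / cos 0° = 0.4368/1.000 = 0.4368.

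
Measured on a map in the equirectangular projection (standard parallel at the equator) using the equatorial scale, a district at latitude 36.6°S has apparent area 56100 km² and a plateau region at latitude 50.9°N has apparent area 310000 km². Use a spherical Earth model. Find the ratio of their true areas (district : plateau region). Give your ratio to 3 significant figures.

On the plate carrée, areal scale = h·k = 1 × sec φ, so true area = apparent × cos φ.
True area of district: 56100 × cos(36.6°) = 56100 × 0.8028 = 45040 km².
True area of plateau region: 310000 × cos(50.9°) = 310000 × 0.6307 = 195500 km².
Ratio = 45040 / 195500 ≈ 0.230.

0.230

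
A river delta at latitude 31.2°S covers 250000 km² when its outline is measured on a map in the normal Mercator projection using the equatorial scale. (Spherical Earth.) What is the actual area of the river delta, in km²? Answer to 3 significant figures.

The Mercator projection is conformal; its linear scale factor is the same in every direction and equals sec φ = 1/cos φ.
Areal scale = k² = sec²φ = 1/cos²(31.2°) = 1/0.8554² = 1.367.
True area = apparent / (areal scale) = 250000 / 1.367 ≈ 183000 km².

183000 km²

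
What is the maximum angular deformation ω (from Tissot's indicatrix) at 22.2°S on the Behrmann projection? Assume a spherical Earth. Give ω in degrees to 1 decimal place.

Behrmann is a cylindrical equal-area projection with standard parallels at ±30°. A cylindrical equal-area projection with standard parallel φ₀ has meridian scale h = cos φ / cos φ₀ and parallel scale k = cos φ₀ / cos φ (so areas are preserved, h·k = 1).
At 22.2°: h = 1.069, k = 0.9354; principal scales a = 1.069, b = 0.9354.
sin(ω/2) = (a − b)/(a + b) = 0.1337/2.004 = 0.06672, so ω = 2 arcsin(0.06672) ≈ 7.7°.

7.7°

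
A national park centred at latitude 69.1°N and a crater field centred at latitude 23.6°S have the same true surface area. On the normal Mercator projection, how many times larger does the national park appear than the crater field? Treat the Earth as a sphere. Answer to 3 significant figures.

6.60

Mercator areal scale is sec²φ.
At 69.1°: sec²(69.1°) = 1/0.3567² = 7.858.
At 23.6°: sec²(23.6°) = 1/0.9164² = 1.191.
Ratio = 7.858/1.191 = cos²(23.6°)/cos²(69.1°) ≈ 6.60.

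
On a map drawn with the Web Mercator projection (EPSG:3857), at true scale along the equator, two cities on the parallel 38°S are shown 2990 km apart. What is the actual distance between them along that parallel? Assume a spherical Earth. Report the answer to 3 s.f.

The Mercator projection is conformal; its linear scale factor is the same in every direction and equals sec φ = 1/cos φ.
Along the parallel at 38°, map distances are exaggerated by k = sec 38° = 1.269.
True distance = 2990 / 1.269 = 2990 × cos 38° ≈ 2360 km.

2360 km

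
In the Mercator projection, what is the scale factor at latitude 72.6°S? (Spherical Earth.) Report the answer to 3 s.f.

Mercator is conformal, so the point scale is isotropic: h = k = sec φ = 1/cos φ.
k = 1/cos 72.6° = 1/0.2990 = 3.344.

3.34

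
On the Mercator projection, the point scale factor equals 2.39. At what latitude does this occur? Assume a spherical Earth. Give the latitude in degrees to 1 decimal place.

65.3°

Mercator scale is k = sec φ = 1/cos φ.
1/cos φ = 2.39  ⇒  cos φ = 0.4184  ⇒  φ = arccos(0.4184) ≈ 65.3°.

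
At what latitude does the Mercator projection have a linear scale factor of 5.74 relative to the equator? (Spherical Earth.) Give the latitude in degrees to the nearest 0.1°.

80.0°

Mercator scale is k = sec φ = 1/cos φ.
1/cos φ = 5.74  ⇒  cos φ = 0.1742  ⇒  φ = arccos(0.1742) ≈ 80.0°.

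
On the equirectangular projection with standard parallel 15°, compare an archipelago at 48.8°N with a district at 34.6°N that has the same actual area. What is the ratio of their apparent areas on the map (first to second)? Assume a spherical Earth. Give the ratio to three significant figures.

In the equirectangular projection with standard parallel φ₀ = 15° (x = Rλ cos φ₀, y = Rφ), meridians are true-scale (h = 1) and the parallel scale is k = cos φ₀ / cos φ.
Areal scale at 48.8°: h·k = 1.000 × 1.466 = 1.466.
Areal scale at 34.6°: h·k = 1.000 × 1.173 = 1.173.
Ratio = 1.466/1.173 ≈ 1.25.

1.25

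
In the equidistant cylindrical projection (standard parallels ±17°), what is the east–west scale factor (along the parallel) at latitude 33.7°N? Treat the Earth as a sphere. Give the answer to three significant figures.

1.15

The equidistant cylindrical projection with φ₀ = 17° has h = 1 (meridians true) and k = cos φ₀ / cos φ along parallels.
k = cos 17° / cos 33.7° = 0.9563/0.8320 = 1.149.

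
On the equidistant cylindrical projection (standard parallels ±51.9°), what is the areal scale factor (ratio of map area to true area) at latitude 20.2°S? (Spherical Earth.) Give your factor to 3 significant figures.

0.657

In the equirectangular projection with standard parallel φ₀ = 51.9° (x = Rλ cos φ₀, y = Rφ), meridians are true-scale (h = 1) and the parallel scale is k = cos φ₀ / cos φ.
Areal scale = h·k = 1 × cos φ₀ / cos φ; at 20.2°, h = 1.000, k = 0.6575, so h·k = 0.6575.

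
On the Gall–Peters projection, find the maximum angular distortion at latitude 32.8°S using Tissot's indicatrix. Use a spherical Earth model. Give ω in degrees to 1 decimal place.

Gall–Peters is a cylindrical equal-area projection with standard parallels at ±45°. Cylindrical equal-area (φ₀ = 45°): h = cos φ / cos 45° along meridians, k = cos 45° / cos φ along parallels; h·k = 1.
At 32.8°: h = 1.189, k = 0.8412; principal scales a = 1.189, b = 0.8412.
sin(ω/2) = (a − b)/(a + b) = 0.3475/2.030 = 0.1712, so ω = 2 arcsin(0.1712) ≈ 19.7°.

19.7°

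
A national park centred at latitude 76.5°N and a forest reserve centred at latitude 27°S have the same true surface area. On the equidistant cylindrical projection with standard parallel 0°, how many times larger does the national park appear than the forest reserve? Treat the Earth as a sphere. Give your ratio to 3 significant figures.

3.82

In the plate carrée (x = Rλ, y = Rφ), meridians are true-scale (h = 1) and parallels are stretched by k = sec φ.
Areal scale at 76.5°: h·k = 1.000 × 4.284 = 4.284.
Areal scale at 27°: h·k = 1.000 × 1.122 = 1.122.
Ratio = 4.284/1.122 ≈ 3.82.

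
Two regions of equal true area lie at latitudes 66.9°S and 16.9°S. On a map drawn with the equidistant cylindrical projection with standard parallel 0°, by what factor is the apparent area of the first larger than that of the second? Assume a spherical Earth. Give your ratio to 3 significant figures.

In the plate carrée (x = Rλ, y = Rφ), meridians are true-scale (h = 1) and parallels are stretched by k = sec φ.
Areal scale at 66.9°: h·k = 1.000 × 2.549 = 2.549.
Areal scale at 16.9°: h·k = 1.000 × 1.045 = 1.045.
Ratio = 2.549/1.045 ≈ 2.44.

2.44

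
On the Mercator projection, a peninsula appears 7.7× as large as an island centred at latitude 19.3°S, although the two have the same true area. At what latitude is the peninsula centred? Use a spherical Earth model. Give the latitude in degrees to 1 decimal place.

On Mercator, (apparent₁)/(apparent₂) = sec²φ₁ / sec²φ₂ when true areas are equal.
cos²φ₂ / cos²φ₁ = 7.7  ⇒  cos φ₁ = cos 19.3° / √7.7 = 0.9438/2.775 = 0.3401.
φ₁ = arccos(0.3401) ≈ 70.1°.

70.1°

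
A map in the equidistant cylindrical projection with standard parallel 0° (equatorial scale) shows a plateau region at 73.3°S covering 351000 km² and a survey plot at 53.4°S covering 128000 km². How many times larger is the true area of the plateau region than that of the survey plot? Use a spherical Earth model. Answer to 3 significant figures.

1.32

On the plate carrée, areal scale = h·k = 1 × sec φ, so true area = apparent × cos φ.
True area of plateau region: 351000 × cos(73.3°) = 351000 × 0.2874 = 100900 km².
True area of survey plot: 128000 × cos(53.4°) = 128000 × 0.5962 = 76320 km².
Ratio = 100900 / 76320 ≈ 1.32.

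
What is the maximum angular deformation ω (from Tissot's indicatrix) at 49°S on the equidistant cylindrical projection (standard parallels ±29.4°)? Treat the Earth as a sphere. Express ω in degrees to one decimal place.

With standard parallel φ₀ = 29.4°, the equirectangular projection gives x = Rλ cos φ₀, y = Rφ, so h = 1 and k = cos 29.4° / cos φ.
At 49°: h = 1.000, k = 1.328; principal scales a = 1.328, b = 1.000.
sin(ω/2) = (a − b)/(a + b) = 0.3280/2.328 = 0.1409, so ω = 2 arcsin(0.1409) ≈ 16.2°.

16.2°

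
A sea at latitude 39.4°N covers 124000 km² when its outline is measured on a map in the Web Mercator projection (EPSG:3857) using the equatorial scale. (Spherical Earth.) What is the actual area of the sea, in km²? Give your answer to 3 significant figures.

The Mercator projection is conformal; its linear scale factor is the same in every direction and equals sec φ = 1/cos φ.
Areal scale = k² = sec²φ = 1/cos²(39.4°) = 1/0.7727² = 1.675.
True area = apparent / (areal scale) = 124000 / 1.675 ≈ 74000 km².

74000 km²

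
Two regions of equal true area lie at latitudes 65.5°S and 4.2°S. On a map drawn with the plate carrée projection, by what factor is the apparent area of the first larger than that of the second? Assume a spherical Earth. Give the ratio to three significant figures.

For the equirectangular projection with φ₀ = 0 (plate carrée), h = 1 along meridians and k = sec φ along parallels.
Areal scale at 65.5°: h·k = 1.000 × 2.411 = 2.411.
Areal scale at 4.2°: h·k = 1.000 × 1.003 = 1.003.
Ratio = 2.411/1.003 ≈ 2.40.

2.40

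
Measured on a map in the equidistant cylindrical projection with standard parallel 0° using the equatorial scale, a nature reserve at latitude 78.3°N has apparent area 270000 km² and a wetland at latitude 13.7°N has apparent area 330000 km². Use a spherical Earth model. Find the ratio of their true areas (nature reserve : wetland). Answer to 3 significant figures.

0.171

Plate carrée has h = 1 and k = sec φ, giving areal scale sec φ; true area = (apparent area) · cos φ.
True area of nature reserve: 270000 × cos(78.3°) = 270000 × 0.2028 = 54750 km².
True area of wetland: 330000 × cos(13.7°) = 330000 × 0.9715 = 320600 km².
Ratio = 54750 / 320600 ≈ 0.171.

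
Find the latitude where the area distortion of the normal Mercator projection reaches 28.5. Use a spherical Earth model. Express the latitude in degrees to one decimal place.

79.2°

Mercator areal scale is sec²φ.
sec²φ = 28.5  ⇒  cos²φ = 0.03509  ⇒  cos φ = 0.1873.
φ = arccos(0.1873) ≈ 79.2°.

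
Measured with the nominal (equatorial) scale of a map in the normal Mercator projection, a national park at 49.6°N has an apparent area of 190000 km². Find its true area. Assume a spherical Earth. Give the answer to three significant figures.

79800 km²

The Mercator projection is conformal; its linear scale factor is the same in every direction and equals sec φ = 1/cos φ.
Areal scale = k² = sec²φ = 1/cos²(49.6°) = 1/0.6481² = 2.381.
True area = apparent / (areal scale) = 190000 / 2.381 ≈ 79800 km².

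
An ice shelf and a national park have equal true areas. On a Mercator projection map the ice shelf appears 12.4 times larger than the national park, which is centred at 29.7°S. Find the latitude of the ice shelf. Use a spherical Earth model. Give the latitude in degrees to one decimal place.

Mercator areal scale is sec²φ, so apparent-area ratio = sec²φ₁ / sec²φ₂ = cos²φ₂ / cos²φ₁.
cos²φ₂ / cos²φ₁ = 12.4  ⇒  cos φ₁ = cos 29.7° / √12.4 = 0.8686/3.521 = 0.2467.
φ₁ = arccos(0.2467) ≈ 75.7°.

75.7°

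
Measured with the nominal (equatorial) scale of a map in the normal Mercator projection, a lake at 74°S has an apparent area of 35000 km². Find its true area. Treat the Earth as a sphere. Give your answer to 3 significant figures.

2660 km²

The Mercator projection is conformal; its linear scale factor is the same in every direction and equals sec φ = 1/cos φ.
Areal scale = k² = sec²φ = 1/cos²(74°) = 1/0.2756² = 13.16.
True area = apparent / (areal scale) = 35000 / 13.16 ≈ 2660 km².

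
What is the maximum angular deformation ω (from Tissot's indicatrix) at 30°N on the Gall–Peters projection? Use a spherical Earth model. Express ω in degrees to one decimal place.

Gall–Peters is a cylindrical equal-area projection with standard parallels at ±45°. A cylindrical equal-area projection with standard parallel φ₀ has meridian scale h = cos φ / cos φ₀ and parallel scale k = cos φ₀ / cos φ (so areas are preserved, h·k = 1).
At 30°: h = 1.225, k = 0.8165; principal scales a = 1.225, b = 0.8165.
sin(ω/2) = (a − b)/(a + b) = 0.4082/2.041 = 0.2000, so ω = 2 arcsin(0.2000) ≈ 23.1°.

23.1°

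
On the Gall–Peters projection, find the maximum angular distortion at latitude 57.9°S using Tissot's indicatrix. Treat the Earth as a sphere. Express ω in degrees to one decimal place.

32.3°

The Gall–Peters projection is cylindrical equal-area with φ₀ = 45°. A cylindrical equal-area projection with standard parallel φ₀ has meridian scale h = cos φ / cos φ₀ and parallel scale k = cos φ₀ / cos φ (so areas are preserved, h·k = 1).
At 57.9°: h = 0.7515, k = 1.331; principal scales a = 1.331, b = 0.7515.
sin(ω/2) = (a − b)/(a + b) = 0.5791/2.082 = 0.2781, so ω = 2 arcsin(0.2781) ≈ 32.3°.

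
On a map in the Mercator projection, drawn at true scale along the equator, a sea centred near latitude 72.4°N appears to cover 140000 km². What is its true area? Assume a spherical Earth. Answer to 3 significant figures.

The Mercator projection is conformal; its linear scale factor is the same in every direction and equals sec φ = 1/cos φ.
Areal scale = k² = sec²φ = 1/cos²(72.4°) = 1/0.3024² = 10.94.
True area = apparent / (areal scale) = 140000 / 10.94 ≈ 12800 km².

12800 km²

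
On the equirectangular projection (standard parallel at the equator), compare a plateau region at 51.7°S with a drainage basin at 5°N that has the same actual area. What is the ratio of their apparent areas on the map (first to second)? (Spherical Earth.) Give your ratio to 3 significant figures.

1.61

For the equirectangular projection with φ₀ = 0 (plate carrée), h = 1 along meridians and k = sec φ along parallels.
Areal scale at 51.7°: h·k = 1.000 × 1.613 = 1.613.
Areal scale at 5°: h·k = 1.000 × 1.004 = 1.004.
Ratio = 1.613/1.004 ≈ 1.61.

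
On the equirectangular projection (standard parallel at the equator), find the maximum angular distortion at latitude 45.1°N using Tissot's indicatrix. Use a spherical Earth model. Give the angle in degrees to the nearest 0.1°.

In the plate carrée (x = Rλ, y = Rφ), meridians are true-scale (h = 1) and parallels are stretched by k = sec φ.
At 45.1°: h = 1.000, k = 1.417; principal scales a = 1.417, b = 1.000.
sin(ω/2) = (a − b)/(a + b) = 0.4167/2.417 = 0.1724, so ω = 2 arcsin(0.1724) ≈ 19.9°.

19.9°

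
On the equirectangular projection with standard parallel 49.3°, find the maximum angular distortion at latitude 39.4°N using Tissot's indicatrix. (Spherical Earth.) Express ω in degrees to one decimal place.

With standard parallel φ₀ = 49.3°, the equirectangular projection gives x = Rλ cos φ₀, y = Rφ, so h = 1 and k = cos 49.3° / cos φ.
At 39.4°: h = 1.000, k = 0.8439; principal scales a = 1.000, b = 0.8439.
sin(ω/2) = (a − b)/(a + b) = 0.1561/1.844 = 0.08467, so ω = 2 arcsin(0.08467) ≈ 9.7°.

9.7°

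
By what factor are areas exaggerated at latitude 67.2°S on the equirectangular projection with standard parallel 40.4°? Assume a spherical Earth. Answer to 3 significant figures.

The equidistant cylindrical projection with φ₀ = 40.4° has h = 1 (meridians true) and k = cos φ₀ / cos φ along parallels.
Areal scale = h·k = 1 × cos φ₀ / cos φ; at 67.2°, h = 1.000, k = 1.965, so h·k = 1.965.

1.97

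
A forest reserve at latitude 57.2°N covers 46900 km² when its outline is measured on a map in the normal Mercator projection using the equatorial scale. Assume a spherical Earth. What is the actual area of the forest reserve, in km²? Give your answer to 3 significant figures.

13800 km²

Mercator is conformal, so the point scale is isotropic: h = k = sec φ = 1/cos φ.
Areal scale = k² = sec²φ = 1/cos²(57.2°) = 1/0.5417² = 3.408.
True area = apparent / (areal scale) = 46900 / 3.408 ≈ 13800 km².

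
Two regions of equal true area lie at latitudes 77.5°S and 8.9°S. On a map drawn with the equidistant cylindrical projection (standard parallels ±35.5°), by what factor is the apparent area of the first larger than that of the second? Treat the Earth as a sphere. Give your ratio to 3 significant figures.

4.56

In the equirectangular projection with standard parallel φ₀ = 35.5° (x = Rλ cos φ₀, y = Rφ), meridians are true-scale (h = 1) and the parallel scale is k = cos φ₀ / cos φ.
Areal scale at 77.5°: h·k = 1.000 × 3.761 = 3.761.
Areal scale at 8.9°: h·k = 1.000 × 0.8240 = 0.8240.
Ratio = 3.761/0.8240 ≈ 4.56.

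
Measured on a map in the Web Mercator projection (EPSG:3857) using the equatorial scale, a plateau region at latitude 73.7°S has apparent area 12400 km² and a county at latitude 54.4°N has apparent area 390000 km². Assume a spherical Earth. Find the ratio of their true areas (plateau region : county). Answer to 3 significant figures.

0.00739

Mercator's areal exaggeration is sec²φ; hence true area = (apparent area) · cos²φ.
True area of plateau region: 12400 × cos²(73.7°) = 12400 × 0.07877 = 976.8 km².
True area of county: 390000 × cos²(54.4°) = 390000 × 0.3389 = 132200 km².
Ratio = 976.8 / 132200 ≈ 0.00739.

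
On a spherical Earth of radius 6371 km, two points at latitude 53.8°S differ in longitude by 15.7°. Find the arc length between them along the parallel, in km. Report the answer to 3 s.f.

1030 km

Arc length along a parallel = R cos φ · Δλ (with Δλ in radians).
= 6371 × cos 53.8° × (15.7° × π/180) = 6371 × 0.5906 × 0.2740 ≈ 1030 km.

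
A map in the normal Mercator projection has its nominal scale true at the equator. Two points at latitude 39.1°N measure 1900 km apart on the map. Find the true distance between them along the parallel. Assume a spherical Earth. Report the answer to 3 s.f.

The Mercator projection is conformal; its linear scale factor is the same in every direction and equals sec φ = 1/cos φ.
Along the parallel at 39.1°, map distances are exaggerated by k = sec 39.1° = 1.289.
True distance = 1900 / 1.289 = 1900 × cos 39.1° ≈ 1470 km.

1470 km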